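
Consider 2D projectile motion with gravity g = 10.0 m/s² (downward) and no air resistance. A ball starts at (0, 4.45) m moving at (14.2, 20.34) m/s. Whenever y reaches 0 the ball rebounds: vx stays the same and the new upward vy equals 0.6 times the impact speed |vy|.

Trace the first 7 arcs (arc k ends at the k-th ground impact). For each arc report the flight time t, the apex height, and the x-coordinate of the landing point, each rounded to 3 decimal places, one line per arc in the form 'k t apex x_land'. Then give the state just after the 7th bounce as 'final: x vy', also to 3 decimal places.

Arc 1: start y=4.450, vy=20.340 → t=4.276, apex=25.136, x_land=60.721, impact vy=-22.421
  bounce: vy ← 0.6·22.421 = 13.453
Arc 2: start y=0.000, vy=13.453 → t=2.691, apex=9.049, x_land=98.927, impact vy=-13.453
  bounce: vy ← 0.6·13.453 = 8.072
Arc 3: start y=0.000, vy=8.072 → t=1.614, apex=3.258, x_land=121.851, impact vy=-8.072
  bounce: vy ← 0.6·8.072 = 4.843
Arc 4: start y=0.000, vy=4.843 → t=0.969, apex=1.173, x_land=135.605, impact vy=-4.843
  bounce: vy ← 0.6·4.843 = 2.906
Arc 5: start y=0.000, vy=2.906 → t=0.581, apex=0.422, x_land=143.857, impact vy=-2.906
  bounce: vy ← 0.6·2.906 = 1.743
Arc 6: start y=0.000, vy=1.743 → t=0.349, apex=0.152, x_land=148.809, impact vy=-1.743
  bounce: vy ← 0.6·1.743 = 1.046
Arc 7: start y=0.000, vy=1.046 → t=0.209, apex=0.055, x_land=151.780, impact vy=-1.046
  bounce: vy ← 0.6·1.046 = 0.628

1 4.276 25.136 60.721
2 2.691 9.049 98.927
3 1.614 3.258 121.851
4 0.969 1.173 135.605
5 0.581 0.422 143.857
6 0.349 0.152 148.809
7 0.209 0.055 151.780
final: 151.780 0.628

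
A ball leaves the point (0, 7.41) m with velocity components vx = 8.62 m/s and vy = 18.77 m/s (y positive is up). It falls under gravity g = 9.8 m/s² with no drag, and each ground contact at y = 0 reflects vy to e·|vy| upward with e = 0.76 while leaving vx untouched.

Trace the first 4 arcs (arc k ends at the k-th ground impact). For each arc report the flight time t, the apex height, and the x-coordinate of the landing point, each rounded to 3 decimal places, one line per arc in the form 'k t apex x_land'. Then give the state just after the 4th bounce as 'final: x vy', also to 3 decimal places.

Arc 1: start y=7.410, vy=18.770 → t=4.191, apex=25.385, x_land=36.130, impact vy=-22.306
  bounce: vy ← 0.76·22.306 = 16.952
Arc 2: start y=0.000, vy=16.952 → t=3.460, apex=14.662, x_land=65.952, impact vy=-16.952
  bounce: vy ← 0.76·16.952 = 12.884
Arc 3: start y=0.000, vy=12.884 → t=2.629, apex=8.469, x_land=88.617, impact vy=-12.884
  bounce: vy ← 0.76·12.884 = 9.792
Arc 4: start y=0.000, vy=9.792 → t=1.998, apex=4.892, x_land=105.843, impact vy=-9.792
  bounce: vy ← 0.76·9.792 = 7.442

1 4.191 25.385 36.130
2 3.460 14.662 65.952
3 2.629 8.469 88.617
4 1.998 4.892 105.843
final: 105.843 7.442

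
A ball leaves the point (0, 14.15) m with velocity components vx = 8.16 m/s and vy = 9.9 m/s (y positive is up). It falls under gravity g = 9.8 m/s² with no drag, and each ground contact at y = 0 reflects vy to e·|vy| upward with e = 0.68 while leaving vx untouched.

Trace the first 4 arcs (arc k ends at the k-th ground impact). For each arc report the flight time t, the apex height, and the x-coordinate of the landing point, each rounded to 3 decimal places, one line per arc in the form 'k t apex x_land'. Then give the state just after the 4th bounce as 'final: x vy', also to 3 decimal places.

Arc 1: start y=14.150, vy=9.900 → t=2.987, apex=19.151, x_land=24.375, impact vy=-19.374
  bounce: vy ← 0.68·19.374 = 13.174
Arc 2: start y=0.000, vy=13.174 → t=2.689, apex=8.855, x_land=46.314, impact vy=-13.174
  bounce: vy ← 0.68·13.174 = 8.959
Arc 3: start y=0.000, vy=8.959 → t=1.828, apex=4.095, x_land=61.233, impact vy=-8.959
  bounce: vy ← 0.68·8.959 = 6.092
Arc 4: start y=0.000, vy=6.092 → t=1.243, apex=1.893, x_land=71.378, impact vy=-6.092
  bounce: vy ← 0.68·6.092 = 4.142

1 2.987 19.151 24.375
2 2.689 8.855 46.314
3 1.828 4.095 61.233
4 1.243 1.893 71.378
final: 71.378 4.142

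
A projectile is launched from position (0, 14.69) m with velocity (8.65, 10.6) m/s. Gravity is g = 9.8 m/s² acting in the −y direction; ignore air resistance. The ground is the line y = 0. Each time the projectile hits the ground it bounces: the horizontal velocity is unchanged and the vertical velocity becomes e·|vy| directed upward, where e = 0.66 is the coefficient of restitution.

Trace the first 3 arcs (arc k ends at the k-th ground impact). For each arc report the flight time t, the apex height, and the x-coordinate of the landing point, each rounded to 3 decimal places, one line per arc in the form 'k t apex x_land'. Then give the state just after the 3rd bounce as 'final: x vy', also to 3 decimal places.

1 3.123 20.423 27.015
2 2.695 8.896 50.326
3 1.779 3.875 65.711
final: 65.711 5.752

Arc 1: start y=14.690, vy=10.600 → t=3.123, apex=20.423, x_land=27.015, impact vy=-20.007
  bounce: vy ← 0.66·20.007 = 13.205
Arc 2: start y=0.000, vy=13.205 → t=2.695, apex=8.896, x_land=50.326, impact vy=-13.205
  bounce: vy ← 0.66·13.205 = 8.715
Arc 3: start y=0.000, vy=8.715 → t=1.779, apex=3.875, x_land=65.711, impact vy=-8.715
  bounce: vy ← 0.66·8.715 = 5.752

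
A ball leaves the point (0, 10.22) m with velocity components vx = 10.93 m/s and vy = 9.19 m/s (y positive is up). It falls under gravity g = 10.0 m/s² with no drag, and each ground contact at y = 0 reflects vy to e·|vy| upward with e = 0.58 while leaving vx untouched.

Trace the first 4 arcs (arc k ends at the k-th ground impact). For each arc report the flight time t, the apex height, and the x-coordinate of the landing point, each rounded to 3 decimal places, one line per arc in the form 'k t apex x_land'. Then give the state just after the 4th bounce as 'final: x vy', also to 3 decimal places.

1 2.619 14.443 28.621
2 1.972 4.859 50.170
3 1.143 1.634 62.668
4 0.663 0.550 69.917
final: 69.917 1.923

Arc 1: start y=10.220, vy=9.190 → t=2.619, apex=14.443, x_land=28.621, impact vy=-16.996
  bounce: vy ← 0.58·16.996 = 9.858
Arc 2: start y=0.000, vy=9.858 → t=1.972, apex=4.859, x_land=50.170, impact vy=-9.858
  bounce: vy ← 0.58·9.858 = 5.717
Arc 3: start y=0.000, vy=5.717 → t=1.143, apex=1.634, x_land=62.668, impact vy=-5.717
  bounce: vy ← 0.58·5.717 = 3.316
Arc 4: start y=0.000, vy=3.316 → t=0.663, apex=0.550, x_land=69.917, impact vy=-3.316
  bounce: vy ← 0.58·3.316 = 1.923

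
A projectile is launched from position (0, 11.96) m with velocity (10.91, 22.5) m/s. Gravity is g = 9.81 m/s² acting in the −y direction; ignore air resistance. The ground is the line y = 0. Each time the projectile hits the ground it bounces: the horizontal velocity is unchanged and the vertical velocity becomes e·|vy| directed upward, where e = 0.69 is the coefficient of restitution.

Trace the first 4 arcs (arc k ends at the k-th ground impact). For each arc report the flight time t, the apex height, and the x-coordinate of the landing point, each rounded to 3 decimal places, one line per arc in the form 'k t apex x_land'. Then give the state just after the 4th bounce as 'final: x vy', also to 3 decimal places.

Arc 1: start y=11.960, vy=22.500 → t=5.068, apex=37.763, x_land=55.295, impact vy=-27.220
  bounce: vy ← 0.69·27.220 = 18.782
Arc 2: start y=0.000, vy=18.782 → t=3.829, apex=17.979, x_land=97.070, impact vy=-18.782
  bounce: vy ← 0.69·18.782 = 12.959
Arc 3: start y=0.000, vy=12.959 → t=2.642, apex=8.560, x_land=125.894, impact vy=-12.959
  bounce: vy ← 0.69·12.959 = 8.942
Arc 4: start y=0.000, vy=8.942 → t=1.823, apex=4.075, x_land=145.783, impact vy=-8.942
  bounce: vy ← 0.69·8.942 = 6.170

1 5.068 37.763 55.295
2 3.829 17.979 97.070
3 2.642 8.560 125.894
4 1.823 4.075 145.783
final: 145.783 6.170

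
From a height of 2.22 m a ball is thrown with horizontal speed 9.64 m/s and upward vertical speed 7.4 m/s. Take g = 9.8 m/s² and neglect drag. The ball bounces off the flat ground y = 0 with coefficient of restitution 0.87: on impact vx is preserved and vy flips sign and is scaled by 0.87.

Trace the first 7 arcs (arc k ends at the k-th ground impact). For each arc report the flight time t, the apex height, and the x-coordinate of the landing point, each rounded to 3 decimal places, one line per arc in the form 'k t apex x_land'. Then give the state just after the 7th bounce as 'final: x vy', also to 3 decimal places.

1 1.767 5.014 17.031
2 1.760 3.795 33.998
3 1.531 2.872 48.760
4 1.332 2.174 61.602
5 1.159 1.646 72.775
6 1.008 1.246 82.496
7 0.877 0.943 90.953
final: 90.953 3.740

Arc 1: start y=2.220, vy=7.400 → t=1.767, apex=5.014, x_land=17.031, impact vy=-9.913
  bounce: vy ← 0.87·9.913 = 8.625
Arc 2: start y=0.000, vy=8.625 → t=1.760, apex=3.795, x_land=33.998, impact vy=-8.625
  bounce: vy ← 0.87·8.625 = 7.503
Arc 3: start y=0.000, vy=7.503 → t=1.531, apex=2.872, x_land=48.760, impact vy=-7.503
  bounce: vy ← 0.87·7.503 = 6.528
Arc 4: start y=0.000, vy=6.528 → t=1.332, apex=2.174, x_land=61.602, impact vy=-6.528
  bounce: vy ← 0.87·6.528 = 5.679
Arc 5: start y=0.000, vy=5.679 → t=1.159, apex=1.646, x_land=72.775, impact vy=-5.679
  bounce: vy ← 0.87·5.679 = 4.941
Arc 6: start y=0.000, vy=4.941 → t=1.008, apex=1.246, x_land=82.496, impact vy=-4.941
  bounce: vy ← 0.87·4.941 = 4.299
Arc 7: start y=0.000, vy=4.299 → t=0.877, apex=0.943, x_land=90.953, impact vy=-4.299
  bounce: vy ← 0.87·4.299 = 3.740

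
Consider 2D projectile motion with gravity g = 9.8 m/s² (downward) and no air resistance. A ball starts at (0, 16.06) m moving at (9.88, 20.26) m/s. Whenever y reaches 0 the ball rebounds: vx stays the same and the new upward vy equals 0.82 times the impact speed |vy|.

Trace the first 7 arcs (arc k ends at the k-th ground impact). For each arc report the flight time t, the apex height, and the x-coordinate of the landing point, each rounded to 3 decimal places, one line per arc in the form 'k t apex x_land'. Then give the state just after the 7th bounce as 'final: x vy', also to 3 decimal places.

Arc 1: start y=16.060, vy=20.260 → t=4.815, apex=37.002, x_land=47.576, impact vy=-26.930
  bounce: vy ← 0.82·26.930 = 22.083
Arc 2: start y=0.000, vy=22.083 → t=4.507, apex=24.880, x_land=92.102, impact vy=-22.083
  bounce: vy ← 0.82·22.083 = 18.108
Arc 3: start y=0.000, vy=18.108 → t=3.696, apex=16.730, x_land=128.613, impact vy=-18.108
  bounce: vy ← 0.82·18.108 = 14.849
Arc 4: start y=0.000, vy=14.849 → t=3.030, apex=11.249, x_land=158.553, impact vy=-14.849
  bounce: vy ← 0.82·14.849 = 12.176
Arc 5: start y=0.000, vy=12.176 → t=2.485, apex=7.564, x_land=183.103, impact vy=-12.176
  bounce: vy ← 0.82·12.176 = 9.984
Arc 6: start y=0.000, vy=9.984 → t=2.038, apex=5.086, x_land=203.235, impact vy=-9.984
  bounce: vy ← 0.82·9.984 = 8.187
Arc 7: start y=0.000, vy=8.187 → t=1.671, apex=3.420, x_land=219.742, impact vy=-8.187
  bounce: vy ← 0.82·8.187 = 6.713

1 4.815 37.002 47.576
2 4.507 24.880 92.102
3 3.696 16.730 128.613
4 3.030 11.249 158.553
5 2.485 7.564 183.103
6 2.038 5.086 203.235
7 1.671 3.420 219.742
final: 219.742 6.713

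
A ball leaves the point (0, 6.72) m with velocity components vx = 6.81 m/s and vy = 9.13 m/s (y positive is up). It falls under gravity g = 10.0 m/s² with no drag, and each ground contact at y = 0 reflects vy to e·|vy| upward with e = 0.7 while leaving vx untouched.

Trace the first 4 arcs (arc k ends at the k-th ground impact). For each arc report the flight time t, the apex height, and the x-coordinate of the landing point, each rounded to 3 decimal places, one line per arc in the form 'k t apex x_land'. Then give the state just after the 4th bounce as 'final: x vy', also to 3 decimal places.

1 2.389 10.888 16.267
2 2.066 5.335 30.336
3 1.446 2.614 40.184
4 1.012 1.281 47.078
final: 47.078 3.543

Arc 1: start y=6.720, vy=9.130 → t=2.389, apex=10.888, x_land=16.267, impact vy=-14.757
  bounce: vy ← 0.7·14.757 = 10.330
Arc 2: start y=0.000, vy=10.330 → t=2.066, apex=5.335, x_land=30.336, impact vy=-10.330
  bounce: vy ← 0.7·10.330 = 7.231
Arc 3: start y=0.000, vy=7.231 → t=1.446, apex=2.614, x_land=40.184, impact vy=-7.231
  bounce: vy ← 0.7·7.231 = 5.062
Arc 4: start y=0.000, vy=5.062 → t=1.012, apex=1.281, x_land=47.078, impact vy=-5.062
  bounce: vy ← 0.7·5.062 = 3.543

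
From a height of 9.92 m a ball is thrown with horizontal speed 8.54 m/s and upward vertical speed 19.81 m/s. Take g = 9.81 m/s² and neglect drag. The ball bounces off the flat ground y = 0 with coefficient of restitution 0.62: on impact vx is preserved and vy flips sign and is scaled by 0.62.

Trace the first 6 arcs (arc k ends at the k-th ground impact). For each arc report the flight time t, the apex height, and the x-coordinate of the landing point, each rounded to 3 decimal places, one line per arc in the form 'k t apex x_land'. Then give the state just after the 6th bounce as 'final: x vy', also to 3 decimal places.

Arc 1: start y=9.920, vy=19.810 → t=4.489, apex=29.922, x_land=38.338, impact vy=-24.229
  bounce: vy ← 0.62·24.229 = 15.022
Arc 2: start y=0.000, vy=15.022 → t=3.063, apex=11.502, x_land=64.493, impact vy=-15.022
  bounce: vy ← 0.62·15.022 = 9.314
Arc 3: start y=0.000, vy=9.314 → t=1.899, apex=4.421, x_land=80.709, impact vy=-9.314
  bounce: vy ← 0.62·9.314 = 5.775
Arc 4: start y=0.000, vy=5.775 → t=1.177, apex=1.700, x_land=90.763, impact vy=-5.775
  bounce: vy ← 0.62·5.775 = 3.580
Arc 5: start y=0.000, vy=3.580 → t=0.730, apex=0.653, x_land=96.997, impact vy=-3.580
  bounce: vy ← 0.62·3.580 = 2.220
Arc 6: start y=0.000, vy=2.220 → t=0.453, apex=0.251, x_land=100.861, impact vy=-2.220
  bounce: vy ← 0.62·2.220 = 1.376

1 4.489 29.922 38.338
2 3.063 11.502 64.493
3 1.899 4.421 80.709
4 1.177 1.700 90.763
5 0.730 0.653 96.997
6 0.453 0.251 100.861
final: 100.861 1.376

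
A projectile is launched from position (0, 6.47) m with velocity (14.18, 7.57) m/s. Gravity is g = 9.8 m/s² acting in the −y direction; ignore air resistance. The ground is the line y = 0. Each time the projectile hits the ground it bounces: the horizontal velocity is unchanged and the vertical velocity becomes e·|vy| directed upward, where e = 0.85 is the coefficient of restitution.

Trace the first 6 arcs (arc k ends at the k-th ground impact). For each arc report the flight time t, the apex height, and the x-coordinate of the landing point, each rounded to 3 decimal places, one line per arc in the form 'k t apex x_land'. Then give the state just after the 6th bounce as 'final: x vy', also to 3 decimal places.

Arc 1: start y=6.470, vy=7.570 → t=2.157, apex=9.394, x_land=30.587, impact vy=-13.569
  bounce: vy ← 0.85·13.569 = 11.534
Arc 2: start y=0.000, vy=11.534 → t=2.354, apex=6.787, x_land=63.964, impact vy=-11.534
  bounce: vy ← 0.85·11.534 = 9.804
Arc 3: start y=0.000, vy=9.804 → t=2.001, apex=4.904, x_land=92.334, impact vy=-9.804
  bounce: vy ← 0.85·9.804 = 8.333
Arc 4: start y=0.000, vy=8.333 → t=1.701, apex=3.543, x_land=116.449, impact vy=-8.333
  bounce: vy ← 0.85·8.333 = 7.083
Arc 5: start y=0.000, vy=7.083 → t=1.446, apex=2.560, x_land=136.946, impact vy=-7.083
  bounce: vy ← 0.85·7.083 = 6.021
Arc 6: start y=0.000, vy=6.021 → t=1.229, apex=1.849, x_land=154.369, impact vy=-6.021
  bounce: vy ← 0.85·6.021 = 5.118

1 2.157 9.394 30.587
2 2.354 6.787 63.964
3 2.001 4.904 92.334
4 1.701 3.543 116.449
5 1.446 2.560 136.946
6 1.229 1.849 154.369
final: 154.369 5.118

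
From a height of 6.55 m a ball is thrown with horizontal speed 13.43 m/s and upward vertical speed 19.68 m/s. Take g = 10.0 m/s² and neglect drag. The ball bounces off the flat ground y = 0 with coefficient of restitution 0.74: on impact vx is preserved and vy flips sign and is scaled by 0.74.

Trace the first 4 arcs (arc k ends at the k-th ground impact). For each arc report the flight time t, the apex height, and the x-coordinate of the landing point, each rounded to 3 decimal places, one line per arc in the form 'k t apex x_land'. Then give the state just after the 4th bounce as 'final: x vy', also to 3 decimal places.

1 4.245 25.915 57.005
2 3.369 14.191 102.256
3 2.493 7.771 135.742
4 1.845 4.255 160.522
final: 160.522 6.827

Arc 1: start y=6.550, vy=19.680 → t=4.245, apex=25.915, x_land=57.005, impact vy=-22.766
  bounce: vy ← 0.74·22.766 = 16.847
Arc 2: start y=0.000, vy=16.847 → t=3.369, apex=14.191, x_land=102.256, impact vy=-16.847
  bounce: vy ← 0.74·16.847 = 12.467
Arc 3: start y=0.000, vy=12.467 → t=2.493, apex=7.771, x_land=135.742, impact vy=-12.467
  bounce: vy ← 0.74·12.467 = 9.225
Arc 4: start y=0.000, vy=9.225 → t=1.845, apex=4.255, x_land=160.522, impact vy=-9.225
  bounce: vy ← 0.74·9.225 = 6.827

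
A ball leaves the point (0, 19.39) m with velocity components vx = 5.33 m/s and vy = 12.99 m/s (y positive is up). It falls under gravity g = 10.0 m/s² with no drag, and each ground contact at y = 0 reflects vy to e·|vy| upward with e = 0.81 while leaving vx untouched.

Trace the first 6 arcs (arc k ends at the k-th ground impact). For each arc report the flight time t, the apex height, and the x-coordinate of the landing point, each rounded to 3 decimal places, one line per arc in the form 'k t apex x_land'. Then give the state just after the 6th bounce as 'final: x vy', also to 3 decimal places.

Arc 1: start y=19.390, vy=12.990 → t=3.658, apex=27.827, x_land=19.498, impact vy=-23.591
  bounce: vy ← 0.81·23.591 = 19.109
Arc 2: start y=0.000, vy=19.109 → t=3.822, apex=18.257, x_land=39.868, impact vy=-19.109
  bounce: vy ← 0.81·19.109 = 15.478
Arc 3: start y=0.000, vy=15.478 → t=3.096, apex=11.979, x_land=56.367, impact vy=-15.478
  bounce: vy ← 0.81·15.478 = 12.537
Arc 4: start y=0.000, vy=12.537 → t=2.507, apex=7.859, x_land=69.732, impact vy=-12.537
  bounce: vy ← 0.81·12.537 = 10.155
Arc 5: start y=0.000, vy=10.155 → t=2.031, apex=5.156, x_land=80.558, impact vy=-10.155
  bounce: vy ← 0.81·10.155 = 8.226
Arc 6: start y=0.000, vy=8.226 → t=1.645, apex=3.383, x_land=89.326, impact vy=-8.226
  bounce: vy ← 0.81·8.226 = 6.663

1 3.658 27.827 19.498
2 3.822 18.257 39.868
3 3.096 11.979 56.367
4 2.507 7.859 69.732
5 2.031 5.156 80.558
6 1.645 3.383 89.326
final: 89.326 6.663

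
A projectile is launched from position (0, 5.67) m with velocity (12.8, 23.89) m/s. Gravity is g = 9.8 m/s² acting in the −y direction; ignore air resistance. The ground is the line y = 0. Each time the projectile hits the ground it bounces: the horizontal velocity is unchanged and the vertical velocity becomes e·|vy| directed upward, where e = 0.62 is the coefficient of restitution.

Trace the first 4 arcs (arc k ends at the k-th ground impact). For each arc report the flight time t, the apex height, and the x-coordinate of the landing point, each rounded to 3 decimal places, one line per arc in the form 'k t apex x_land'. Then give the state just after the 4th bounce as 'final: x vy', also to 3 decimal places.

Arc 1: start y=5.670, vy=23.890 → t=5.102, apex=34.789, x_land=65.309, impact vy=-26.113
  bounce: vy ← 0.62·26.113 = 16.190
Arc 2: start y=0.000, vy=16.190 → t=3.304, apex=13.373, x_land=107.601, impact vy=-16.190
  bounce: vy ← 0.62·16.190 = 10.038
Arc 3: start y=0.000, vy=10.038 → t=2.049, apex=5.141, x_land=133.822, impact vy=-10.038
  bounce: vy ← 0.62·10.038 = 6.223
Arc 4: start y=0.000, vy=6.223 → t=1.270, apex=1.976, x_land=150.079, impact vy=-6.223
  bounce: vy ← 0.62·6.223 = 3.858

1 5.102 34.789 65.309
2 3.304 13.373 107.601
3 2.049 5.141 133.822
4 1.270 1.976 150.079
final: 150.079 3.858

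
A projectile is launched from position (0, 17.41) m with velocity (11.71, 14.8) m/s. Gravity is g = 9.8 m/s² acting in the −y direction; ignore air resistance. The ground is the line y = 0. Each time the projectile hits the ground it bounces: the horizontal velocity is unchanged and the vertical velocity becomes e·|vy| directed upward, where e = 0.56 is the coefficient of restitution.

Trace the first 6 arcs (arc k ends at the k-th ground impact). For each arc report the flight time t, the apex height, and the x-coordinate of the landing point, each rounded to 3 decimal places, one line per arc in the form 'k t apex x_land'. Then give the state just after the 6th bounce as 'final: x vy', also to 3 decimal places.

1 3.926 28.586 45.968
2 2.705 8.964 77.645
3 1.515 2.811 95.385
4 0.848 0.882 105.319
5 0.475 0.276 110.882
6 0.266 0.087 113.997
final: 113.997 0.730

Arc 1: start y=17.410, vy=14.800 → t=3.926, apex=28.586, x_land=45.968, impact vy=-23.670
  bounce: vy ← 0.56·23.670 = 13.255
Arc 2: start y=0.000, vy=13.255 → t=2.705, apex=8.964, x_land=77.645, impact vy=-13.255
  bounce: vy ← 0.56·13.255 = 7.423
Arc 3: start y=0.000, vy=7.423 → t=1.515, apex=2.811, x_land=95.385, impact vy=-7.423
  bounce: vy ← 0.56·7.423 = 4.157
Arc 4: start y=0.000, vy=4.157 → t=0.848, apex=0.882, x_land=105.319, impact vy=-4.157
  bounce: vy ← 0.56·4.157 = 2.328
Arc 5: start y=0.000, vy=2.328 → t=0.475, apex=0.276, x_land=110.882, impact vy=-2.328
  bounce: vy ← 0.56·2.328 = 1.304
Arc 6: start y=0.000, vy=1.304 → t=0.266, apex=0.087, x_land=113.997, impact vy=-1.304
  bounce: vy ← 0.56·1.304 = 0.730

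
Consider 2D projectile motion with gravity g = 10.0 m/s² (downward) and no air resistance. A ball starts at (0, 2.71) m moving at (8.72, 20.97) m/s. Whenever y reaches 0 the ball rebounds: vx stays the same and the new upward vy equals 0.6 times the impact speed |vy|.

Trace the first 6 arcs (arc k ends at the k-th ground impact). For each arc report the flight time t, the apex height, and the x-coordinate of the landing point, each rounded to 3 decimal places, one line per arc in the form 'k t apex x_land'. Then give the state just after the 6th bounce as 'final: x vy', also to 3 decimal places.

1 4.319 24.697 37.666
2 2.667 8.891 60.922
3 1.600 3.201 74.875
4 0.960 1.152 83.248
5 0.576 0.415 88.271
6 0.346 0.149 91.285
final: 91.285 1.037

Arc 1: start y=2.710, vy=20.970 → t=4.319, apex=24.697, x_land=37.666, impact vy=-22.225
  bounce: vy ← 0.6·22.225 = 13.335
Arc 2: start y=0.000, vy=13.335 → t=2.667, apex=8.891, x_land=60.922, impact vy=-13.335
  bounce: vy ← 0.6·13.335 = 8.001
Arc 3: start y=0.000, vy=8.001 → t=1.600, apex=3.201, x_land=74.875, impact vy=-8.001
  bounce: vy ← 0.6·8.001 = 4.801
Arc 4: start y=0.000, vy=4.801 → t=0.960, apex=1.152, x_land=83.248, impact vy=-4.801
  bounce: vy ← 0.6·4.801 = 2.880
Arc 5: start y=0.000, vy=2.880 → t=0.576, apex=0.415, x_land=88.271, impact vy=-2.880
  bounce: vy ← 0.6·2.880 = 1.728
Arc 6: start y=0.000, vy=1.728 → t=0.346, apex=0.149, x_land=91.285, impact vy=-1.728
  bounce: vy ← 0.6·1.728 = 1.037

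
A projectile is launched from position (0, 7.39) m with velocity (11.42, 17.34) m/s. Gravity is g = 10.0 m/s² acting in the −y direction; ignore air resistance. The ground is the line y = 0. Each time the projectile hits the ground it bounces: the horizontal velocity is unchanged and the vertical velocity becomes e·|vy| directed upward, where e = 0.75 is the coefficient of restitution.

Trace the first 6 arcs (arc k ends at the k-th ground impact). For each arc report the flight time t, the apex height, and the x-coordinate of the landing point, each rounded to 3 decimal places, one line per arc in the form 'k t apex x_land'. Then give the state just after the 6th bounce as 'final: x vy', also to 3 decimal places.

1 3.852 22.424 43.987
2 3.177 12.613 80.263
3 2.382 7.095 107.471
4 1.787 3.991 127.876
5 1.340 2.245 143.181
6 1.005 1.263 154.659
final: 154.659 3.769

Arc 1: start y=7.390, vy=17.340 → t=3.852, apex=22.424, x_land=43.987, impact vy=-21.177
  bounce: vy ← 0.75·21.177 = 15.883
Arc 2: start y=0.000, vy=15.883 → t=3.177, apex=12.613, x_land=80.263, impact vy=-15.883
  bounce: vy ← 0.75·15.883 = 11.912
Arc 3: start y=0.000, vy=11.912 → t=2.382, apex=7.095, x_land=107.471, impact vy=-11.912
  bounce: vy ← 0.75·11.912 = 8.934
Arc 4: start y=0.000, vy=8.934 → t=1.787, apex=3.991, x_land=127.876, impact vy=-8.934
  bounce: vy ← 0.75·8.934 = 6.701
Arc 5: start y=0.000, vy=6.701 → t=1.340, apex=2.245, x_land=143.181, impact vy=-6.701
  bounce: vy ← 0.75·6.701 = 5.025
Arc 6: start y=0.000, vy=5.025 → t=1.005, apex=1.263, x_land=154.659, impact vy=-5.025
  bounce: vy ← 0.75·5.025 = 3.769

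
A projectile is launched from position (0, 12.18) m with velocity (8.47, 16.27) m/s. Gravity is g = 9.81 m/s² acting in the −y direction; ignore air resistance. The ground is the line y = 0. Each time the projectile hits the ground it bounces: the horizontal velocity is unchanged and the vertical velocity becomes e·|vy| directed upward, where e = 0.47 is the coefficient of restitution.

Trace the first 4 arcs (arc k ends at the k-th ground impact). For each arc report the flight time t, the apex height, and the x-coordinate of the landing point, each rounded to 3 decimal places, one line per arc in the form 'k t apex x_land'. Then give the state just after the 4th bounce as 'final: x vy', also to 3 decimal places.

Arc 1: start y=12.180, vy=16.270 → t=3.946, apex=25.672, x_land=33.425, impact vy=-22.443
  bounce: vy ← 0.47·22.443 = 10.548
Arc 2: start y=0.000, vy=10.548 → t=2.150, apex=5.671, x_land=51.640, impact vy=-10.548
  bounce: vy ← 0.47·10.548 = 4.958
Arc 3: start y=0.000, vy=4.958 → t=1.011, apex=1.253, x_land=60.200, impact vy=-4.958
  bounce: vy ← 0.47·4.958 = 2.330
Arc 4: start y=0.000, vy=2.330 → t=0.475, apex=0.277, x_land=64.224, impact vy=-2.330
  bounce: vy ← 0.47·2.330 = 1.095

1 3.946 25.672 33.425
2 2.150 5.671 51.640
3 1.011 1.253 60.200
4 0.475 0.277 64.224
final: 64.224 1.095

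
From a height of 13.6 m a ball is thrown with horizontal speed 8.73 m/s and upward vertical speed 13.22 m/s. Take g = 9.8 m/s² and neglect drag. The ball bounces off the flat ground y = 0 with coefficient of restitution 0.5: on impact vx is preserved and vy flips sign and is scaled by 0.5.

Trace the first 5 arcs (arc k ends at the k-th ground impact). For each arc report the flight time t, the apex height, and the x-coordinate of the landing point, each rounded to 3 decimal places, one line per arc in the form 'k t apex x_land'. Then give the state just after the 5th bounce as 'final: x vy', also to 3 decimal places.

Arc 1: start y=13.600, vy=13.220 → t=3.493, apex=22.517, x_land=30.491, impact vy=-21.008
  bounce: vy ← 0.5·21.008 = 10.504
Arc 2: start y=0.000, vy=10.504 → t=2.144, apex=5.629, x_land=49.205, impact vy=-10.504
  bounce: vy ← 0.5·10.504 = 5.252
Arc 3: start y=0.000, vy=5.252 → t=1.072, apex=1.407, x_land=58.562, impact vy=-5.252
  bounce: vy ← 0.5·5.252 = 2.626
Arc 4: start y=0.000, vy=2.626 → t=0.536, apex=0.352, x_land=63.240, impact vy=-2.626
  bounce: vy ← 0.5·2.626 = 1.313
Arc 5: start y=0.000, vy=1.313 → t=0.268, apex=0.088, x_land=65.580, impact vy=-1.313
  bounce: vy ← 0.5·1.313 = 0.656

1 3.493 22.517 30.491
2 2.144 5.629 49.205
3 1.072 1.407 58.562
4 0.536 0.352 63.240
5 0.268 0.088 65.580
final: 65.580 0.656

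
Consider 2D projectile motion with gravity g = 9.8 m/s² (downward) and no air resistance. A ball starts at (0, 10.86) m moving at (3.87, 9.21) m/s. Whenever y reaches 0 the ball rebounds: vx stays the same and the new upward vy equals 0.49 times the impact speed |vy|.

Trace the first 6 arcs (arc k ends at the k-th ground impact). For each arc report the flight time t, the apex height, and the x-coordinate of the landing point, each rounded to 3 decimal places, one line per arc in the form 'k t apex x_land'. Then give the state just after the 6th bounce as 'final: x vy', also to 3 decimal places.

1 2.700 15.188 10.450
2 1.725 3.647 17.127
3 0.845 0.876 20.399
4 0.414 0.210 22.002
5 0.203 0.050 22.788
6 0.099 0.012 23.173
final: 23.173 0.239

Arc 1: start y=10.860, vy=9.210 → t=2.700, apex=15.188, x_land=10.450, impact vy=-17.253
  bounce: vy ← 0.49·17.253 = 8.454
Arc 2: start y=0.000, vy=8.454 → t=1.725, apex=3.647, x_land=17.127, impact vy=-8.454
  bounce: vy ← 0.49·8.454 = 4.143
Arc 3: start y=0.000, vy=4.143 → t=0.845, apex=0.876, x_land=20.399, impact vy=-4.143
  bounce: vy ← 0.49·4.143 = 2.030
Arc 4: start y=0.000, vy=2.030 → t=0.414, apex=0.210, x_land=22.002, impact vy=-2.030
  bounce: vy ← 0.49·2.030 = 0.995
Arc 5: start y=0.000, vy=0.995 → t=0.203, apex=0.050, x_land=22.788, impact vy=-0.995
  bounce: vy ← 0.49·0.995 = 0.487
Arc 6: start y=0.000, vy=0.487 → t=0.099, apex=0.012, x_land=23.173, impact vy=-0.487
  bounce: vy ← 0.49·0.487 = 0.239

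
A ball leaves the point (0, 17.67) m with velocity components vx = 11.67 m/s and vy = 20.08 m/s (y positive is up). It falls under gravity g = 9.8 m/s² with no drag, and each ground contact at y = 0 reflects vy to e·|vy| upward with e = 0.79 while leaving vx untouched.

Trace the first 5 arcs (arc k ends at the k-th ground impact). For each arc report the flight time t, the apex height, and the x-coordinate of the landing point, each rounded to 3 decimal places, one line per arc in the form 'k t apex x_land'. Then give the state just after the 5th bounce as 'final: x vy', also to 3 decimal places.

1 4.843 38.242 56.513
2 4.414 23.867 108.024
3 3.487 14.895 148.718
4 2.755 9.296 180.866
5 2.176 5.802 206.263
final: 206.263 8.424

Arc 1: start y=17.670, vy=20.080 → t=4.843, apex=38.242, x_land=56.513, impact vy=-27.378
  bounce: vy ← 0.79·27.378 = 21.628
Arc 2: start y=0.000, vy=21.628 → t=4.414, apex=23.867, x_land=108.024, impact vy=-21.628
  bounce: vy ← 0.79·21.628 = 17.086
Arc 3: start y=0.000, vy=17.086 → t=3.487, apex=14.895, x_land=148.718, impact vy=-17.086
  bounce: vy ← 0.79·17.086 = 13.498
Arc 4: start y=0.000, vy=13.498 → t=2.755, apex=9.296, x_land=180.866, impact vy=-13.498
  bounce: vy ← 0.79·13.498 = 10.664
Arc 5: start y=0.000, vy=10.664 → t=2.176, apex=5.802, x_land=206.263, impact vy=-10.664
  bounce: vy ← 0.79·10.664 = 8.424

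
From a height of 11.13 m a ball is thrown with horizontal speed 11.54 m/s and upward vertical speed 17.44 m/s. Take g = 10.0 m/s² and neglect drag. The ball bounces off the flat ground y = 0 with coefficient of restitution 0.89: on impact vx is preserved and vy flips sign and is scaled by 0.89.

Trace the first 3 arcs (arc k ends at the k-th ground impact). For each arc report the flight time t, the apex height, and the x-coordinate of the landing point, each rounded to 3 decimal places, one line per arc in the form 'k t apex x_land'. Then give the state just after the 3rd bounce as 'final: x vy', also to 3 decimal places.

Arc 1: start y=11.130, vy=17.440 → t=4.039, apex=26.338, x_land=46.611, impact vy=-22.951
  bounce: vy ← 0.89·22.951 = 20.426
Arc 2: start y=0.000, vy=20.426 → t=4.085, apex=20.862, x_land=93.756, impact vy=-20.426
  bounce: vy ← 0.89·20.426 = 18.180
Arc 3: start y=0.000, vy=18.180 → t=3.636, apex=16.525, x_land=135.714, impact vy=-18.180
  bounce: vy ← 0.89·18.180 = 16.180

1 4.039 26.338 46.611
2 4.085 20.862 93.756
3 3.636 16.525 135.714
final: 135.714 16.180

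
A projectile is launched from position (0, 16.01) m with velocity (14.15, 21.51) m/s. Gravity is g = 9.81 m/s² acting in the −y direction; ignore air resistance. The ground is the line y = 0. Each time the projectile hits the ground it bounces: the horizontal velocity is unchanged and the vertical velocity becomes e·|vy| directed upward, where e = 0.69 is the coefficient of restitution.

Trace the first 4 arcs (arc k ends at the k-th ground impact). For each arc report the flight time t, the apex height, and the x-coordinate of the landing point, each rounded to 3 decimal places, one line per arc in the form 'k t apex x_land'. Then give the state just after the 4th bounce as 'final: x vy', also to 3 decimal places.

Arc 1: start y=16.010, vy=21.510 → t=5.034, apex=39.592, x_land=71.228, impact vy=-27.871
  bounce: vy ← 0.69·27.871 = 19.231
Arc 2: start y=0.000, vy=19.231 → t=3.921, apex=18.850, x_land=126.705, impact vy=-19.231
  bounce: vy ← 0.69·19.231 = 13.269
Arc 3: start y=0.000, vy=13.269 → t=2.705, apex=8.974, x_land=164.985, impact vy=-13.269
  bounce: vy ← 0.69·13.269 = 9.156
Arc 4: start y=0.000, vy=9.156 → t=1.867, apex=4.273, x_land=191.398, impact vy=-9.156
  bounce: vy ← 0.69·9.156 = 6.318

1 5.034 39.592 71.228
2 3.921 18.850 126.705
3 2.705 8.974 164.985
4 1.867 4.273 191.398
final: 191.398 6.318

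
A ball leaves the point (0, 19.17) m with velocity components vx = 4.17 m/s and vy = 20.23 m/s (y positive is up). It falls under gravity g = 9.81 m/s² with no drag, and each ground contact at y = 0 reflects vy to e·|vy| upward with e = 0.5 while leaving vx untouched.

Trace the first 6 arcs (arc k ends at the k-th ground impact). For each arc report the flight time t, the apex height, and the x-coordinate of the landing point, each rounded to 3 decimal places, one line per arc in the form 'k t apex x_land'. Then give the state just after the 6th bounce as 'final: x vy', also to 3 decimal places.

Arc 1: start y=19.170, vy=20.230 → t=4.919, apex=40.029, x_land=20.512, impact vy=-28.024
  bounce: vy ← 0.5·28.024 = 14.012
Arc 2: start y=0.000, vy=14.012 → t=2.857, apex=10.007, x_land=32.424, impact vy=-14.012
  bounce: vy ← 0.5·14.012 = 7.006
Arc 3: start y=0.000, vy=7.006 → t=1.428, apex=2.502, x_land=38.381, impact vy=-7.006
  bounce: vy ← 0.5·7.006 = 3.503
Arc 4: start y=0.000, vy=3.503 → t=0.714, apex=0.625, x_land=41.359, impact vy=-3.503
  bounce: vy ← 0.5·3.503 = 1.752
Arc 5: start y=0.000, vy=1.752 → t=0.357, apex=0.156, x_land=42.848, impact vy=-1.752
  bounce: vy ← 0.5·1.752 = 0.876
Arc 6: start y=0.000, vy=0.876 → t=0.179, apex=0.039, x_land=43.592, impact vy=-0.876
  bounce: vy ← 0.5·0.876 = 0.438

1 4.919 40.029 20.512
2 2.857 10.007 32.424
3 1.428 2.502 38.381
4 0.714 0.625 41.359
5 0.357 0.156 42.848
6 0.179 0.039 43.592
final: 43.592 0.438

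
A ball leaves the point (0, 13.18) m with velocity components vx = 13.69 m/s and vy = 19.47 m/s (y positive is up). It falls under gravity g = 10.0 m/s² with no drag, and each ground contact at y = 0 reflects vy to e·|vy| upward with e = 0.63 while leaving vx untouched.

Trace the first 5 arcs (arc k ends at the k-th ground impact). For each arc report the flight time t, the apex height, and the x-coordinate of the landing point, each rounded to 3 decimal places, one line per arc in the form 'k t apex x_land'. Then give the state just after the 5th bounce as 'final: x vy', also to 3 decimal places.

1 4.482 32.134 61.360
2 3.194 12.754 105.089
3 2.012 5.062 132.639
4 1.268 2.009 149.995
5 0.799 0.797 160.929
final: 160.929 2.516

Arc 1: start y=13.180, vy=19.470 → t=4.482, apex=32.134, x_land=61.360, impact vy=-25.351
  bounce: vy ← 0.63·25.351 = 15.971
Arc 2: start y=0.000, vy=15.971 → t=3.194, apex=12.754, x_land=105.089, impact vy=-15.971
  bounce: vy ← 0.63·15.971 = 10.062
Arc 3: start y=0.000, vy=10.062 → t=2.012, apex=5.062, x_land=132.639, impact vy=-10.062
  bounce: vy ← 0.63·10.062 = 6.339
Arc 4: start y=0.000, vy=6.339 → t=1.268, apex=2.009, x_land=149.995, impact vy=-6.339
  bounce: vy ← 0.63·6.339 = 3.994
Arc 5: start y=0.000, vy=3.994 → t=0.799, apex=0.797, x_land=160.929, impact vy=-3.994
  bounce: vy ← 0.63·3.994 = 2.516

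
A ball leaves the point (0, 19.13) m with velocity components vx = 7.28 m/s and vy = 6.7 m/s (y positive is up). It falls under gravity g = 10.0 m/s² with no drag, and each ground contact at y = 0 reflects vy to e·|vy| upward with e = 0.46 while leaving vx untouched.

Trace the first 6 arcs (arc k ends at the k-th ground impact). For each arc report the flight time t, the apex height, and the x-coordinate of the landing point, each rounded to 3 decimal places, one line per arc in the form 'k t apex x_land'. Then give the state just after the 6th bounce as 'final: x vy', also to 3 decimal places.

1 2.738 21.374 19.930
2 1.902 4.523 33.777
3 0.875 0.957 40.147
4 0.403 0.203 43.078
5 0.185 0.043 44.426
6 0.085 0.009 45.046
final: 45.046 0.196

Arc 1: start y=19.130, vy=6.700 → t=2.738, apex=21.374, x_land=19.930, impact vy=-20.676
  bounce: vy ← 0.46·20.676 = 9.511
Arc 2: start y=0.000, vy=9.511 → t=1.902, apex=4.523, x_land=33.777, impact vy=-9.511
  bounce: vy ← 0.46·9.511 = 4.375
Arc 3: start y=0.000, vy=4.375 → t=0.875, apex=0.957, x_land=40.147, impact vy=-4.375
  bounce: vy ← 0.46·4.375 = 2.013
Arc 4: start y=0.000, vy=2.013 → t=0.403, apex=0.203, x_land=43.078, impact vy=-2.013
  bounce: vy ← 0.46·2.013 = 0.926
Arc 5: start y=0.000, vy=0.926 → t=0.185, apex=0.043, x_land=44.426, impact vy=-0.926
  bounce: vy ← 0.46·0.926 = 0.426
Arc 6: start y=0.000, vy=0.426 → t=0.085, apex=0.009, x_land=45.046, impact vy=-0.426
  bounce: vy ← 0.46·0.426 = 0.196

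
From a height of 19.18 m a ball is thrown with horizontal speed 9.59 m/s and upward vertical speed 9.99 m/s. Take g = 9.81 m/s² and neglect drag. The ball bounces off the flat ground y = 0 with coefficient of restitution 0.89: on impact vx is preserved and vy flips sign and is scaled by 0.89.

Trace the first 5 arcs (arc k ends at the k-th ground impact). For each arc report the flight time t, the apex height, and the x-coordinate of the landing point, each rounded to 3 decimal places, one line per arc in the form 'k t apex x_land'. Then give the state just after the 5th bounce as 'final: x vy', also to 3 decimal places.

Arc 1: start y=19.180, vy=9.990 → t=3.243, apex=24.267, x_land=31.097, impact vy=-21.820
  bounce: vy ← 0.89·21.820 = 19.420
Arc 2: start y=0.000, vy=19.420 → t=3.959, apex=19.222, x_land=69.065, impact vy=-19.420
  bounce: vy ← 0.89·19.420 = 17.284
Arc 3: start y=0.000, vy=17.284 → t=3.524, apex=15.225, x_land=102.857, impact vy=-17.284
  bounce: vy ← 0.89·17.284 = 15.382
Arc 4: start y=0.000, vy=15.382 → t=3.136, apex=12.060, x_land=132.932, impact vy=-15.382
  bounce: vy ← 0.89·15.382 = 13.690
Arc 5: start y=0.000, vy=13.690 → t=2.791, apex=9.553, x_land=159.699, impact vy=-13.690
  bounce: vy ← 0.89·13.690 = 12.184

1 3.243 24.267 31.097
2 3.959 19.222 69.065
3 3.524 15.225 102.857
4 3.136 12.060 132.932
5 2.791 9.553 159.699
final: 159.699 12.184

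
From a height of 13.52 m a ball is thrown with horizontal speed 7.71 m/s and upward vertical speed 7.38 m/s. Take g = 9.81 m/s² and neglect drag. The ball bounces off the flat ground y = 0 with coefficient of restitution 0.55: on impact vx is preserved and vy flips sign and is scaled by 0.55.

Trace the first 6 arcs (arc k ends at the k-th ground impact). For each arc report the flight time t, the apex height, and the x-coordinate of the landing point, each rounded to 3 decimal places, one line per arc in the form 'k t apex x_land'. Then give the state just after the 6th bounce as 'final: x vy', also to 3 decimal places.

Arc 1: start y=13.520, vy=7.380 → t=2.575, apex=16.296, x_land=19.853, impact vy=-17.881
  bounce: vy ← 0.55·17.881 = 9.834
Arc 2: start y=0.000, vy=9.834 → t=2.005, apex=4.930, x_land=35.312, impact vy=-9.834
  bounce: vy ← 0.55·9.834 = 5.409
Arc 3: start y=0.000, vy=5.409 → t=1.103, apex=1.491, x_land=43.814, impact vy=-5.409
  bounce: vy ← 0.55·5.409 = 2.975
Arc 4: start y=0.000, vy=2.975 → t=0.607, apex=0.451, x_land=48.490, impact vy=-2.975
  bounce: vy ← 0.55·2.975 = 1.636
Arc 5: start y=0.000, vy=1.636 → t=0.334, apex=0.136, x_land=51.062, impact vy=-1.636
  bounce: vy ← 0.55·1.636 = 0.900
Arc 6: start y=0.000, vy=0.900 → t=0.183, apex=0.041, x_land=52.477, impact vy=-0.900
  bounce: vy ← 0.55·0.900 = 0.495

1 2.575 16.296 19.853
2 2.005 4.930 35.312
3 1.103 1.491 43.814
4 0.607 0.451 48.490
5 0.334 0.136 51.062
6 0.183 0.041 52.477
final: 52.477 0.495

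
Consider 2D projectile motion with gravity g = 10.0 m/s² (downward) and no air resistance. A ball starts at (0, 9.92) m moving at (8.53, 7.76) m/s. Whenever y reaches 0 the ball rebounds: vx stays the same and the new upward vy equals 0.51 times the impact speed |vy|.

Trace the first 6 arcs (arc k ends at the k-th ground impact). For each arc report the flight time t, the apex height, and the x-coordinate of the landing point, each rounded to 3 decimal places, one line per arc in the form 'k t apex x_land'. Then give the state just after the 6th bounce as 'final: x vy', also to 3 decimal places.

Arc 1: start y=9.920, vy=7.760 → t=2.384, apex=12.931, x_land=20.337, impact vy=-16.082
  bounce: vy ← 0.51·16.082 = 8.202
Arc 2: start y=0.000, vy=8.202 → t=1.640, apex=3.363, x_land=34.329, impact vy=-8.202
  bounce: vy ← 0.51·8.202 = 4.183
Arc 3: start y=0.000, vy=4.183 → t=0.837, apex=0.875, x_land=41.465, impact vy=-4.183
  bounce: vy ← 0.51·4.183 = 2.133
Arc 4: start y=0.000, vy=2.133 → t=0.427, apex=0.228, x_land=45.104, impact vy=-2.133
  bounce: vy ← 0.51·2.133 = 1.088
Arc 5: start y=0.000, vy=1.088 → t=0.218, apex=0.059, x_land=46.960, impact vy=-1.088
  bounce: vy ← 0.51·1.088 = 0.555
Arc 6: start y=0.000, vy=0.555 → t=0.111, apex=0.015, x_land=47.907, impact vy=-0.555
  bounce: vy ← 0.51·0.555 = 0.283

1 2.384 12.931 20.337
2 1.640 3.363 34.329
3 0.837 0.875 41.465
4 0.427 0.228 45.104
5 0.218 0.059 46.960
6 0.111 0.015 47.907
final: 47.907 0.283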